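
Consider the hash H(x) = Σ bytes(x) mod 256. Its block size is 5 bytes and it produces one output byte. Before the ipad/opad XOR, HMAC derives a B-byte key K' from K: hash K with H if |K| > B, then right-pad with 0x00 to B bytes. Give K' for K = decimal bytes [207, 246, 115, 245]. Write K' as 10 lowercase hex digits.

Key decimal bytes [207, 246, 115, 245] = cf f6 73 f5 is 4 bytes ≤ B = 5; zero-pad to 5 bytes: K' = cf f6 73 f5 00.

cff673f500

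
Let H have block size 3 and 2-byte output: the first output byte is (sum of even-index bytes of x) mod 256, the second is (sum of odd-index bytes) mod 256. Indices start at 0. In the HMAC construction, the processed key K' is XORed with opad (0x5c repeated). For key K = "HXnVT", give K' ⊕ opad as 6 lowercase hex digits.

56f25c

Key "HXnVT" = 48 58 6e 56 54 is 5 bytes > B = 3, so hash it first: H(key) = 0a ae, then zero-pad to 3 bytes: K' = 0a ae 00.
XOR each byte with 0x5c: 0a⊕5c=56, ae⊕5c=f2, 00⊕5c=5c.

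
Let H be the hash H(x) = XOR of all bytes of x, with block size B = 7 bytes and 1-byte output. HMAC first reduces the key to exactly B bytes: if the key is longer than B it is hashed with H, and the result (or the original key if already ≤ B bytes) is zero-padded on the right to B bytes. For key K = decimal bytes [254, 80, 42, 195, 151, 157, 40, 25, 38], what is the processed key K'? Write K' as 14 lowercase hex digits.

5a000000000000

|K| = 9 > B = 7, so first hash the key.
H(K): XOR fe⊕50⊕2a⊕c3⊕97⊕9d⊕28⊕19⊕26 = 5a.
Zero-pad H(K) = 5a to 7 bytes: K' = 5a 00 00 00 00 00 00.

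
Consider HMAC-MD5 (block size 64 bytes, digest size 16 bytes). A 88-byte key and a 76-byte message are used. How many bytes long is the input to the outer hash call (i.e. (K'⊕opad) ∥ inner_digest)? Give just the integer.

80

Key is 88 > 64 bytes, so it is hashed to 16 bytes then zero-padded to 64: |K'| = 64.
Outer input = (K'⊕opad) ∥ H(inner) → 64 + 16 = 80 bytes.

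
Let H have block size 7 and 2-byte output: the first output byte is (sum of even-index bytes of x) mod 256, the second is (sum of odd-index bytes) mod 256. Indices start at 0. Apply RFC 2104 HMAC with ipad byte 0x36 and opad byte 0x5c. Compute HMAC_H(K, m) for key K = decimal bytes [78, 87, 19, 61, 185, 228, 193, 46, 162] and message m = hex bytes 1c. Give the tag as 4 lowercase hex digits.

Key decimal bytes [78, 87, 19, 61, 185, 228, 193, 46, 162] = 4e 57 13 3d b9 e4 c1 2e a2 is 9 bytes > B = 7, so hash it first: H(key) = 7d a6, then zero-pad to 7 bytes: K' = 7d a6 00 00 00 00 00.
K' ⊕ ipad = 4b 90 36 36 36 36 36.  K' ⊕ opad = 21 fa 5c 5c 5c 5c 5c.
Inner input = (K'⊕ipad) ∥ m = 4b 90 36 36 36 36 36 ∥ 1c.
Inner hash: even-index sum = 237 mod 256 = 237; odd-index sum = 280 mod 256 = 24 → ed 18.
Outer input = (K'⊕opad) ∥ inner = 21 fa 5c 5c 5c 5c 5c ∥ ed 18.
Outer hash (tag): even-index sum = 333 mod 256 = 77; odd-index sum = 671 mod 256 = 159 → 4d 9f.

4d9f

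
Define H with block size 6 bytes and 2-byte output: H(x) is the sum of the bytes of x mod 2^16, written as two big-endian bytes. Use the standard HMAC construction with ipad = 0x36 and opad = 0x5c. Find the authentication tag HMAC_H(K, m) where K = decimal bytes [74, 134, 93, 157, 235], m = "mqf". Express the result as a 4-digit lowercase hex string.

Key decimal bytes [74, 134, 93, 157, 235] = 4a 86 5d 9d eb is 5 bytes ≤ B = 6; zero-pad to 6 bytes: K' = 4a 86 5d 9d eb 00.
K' ⊕ ipad = 7c b0 6b ab dd 36.  K' ⊕ opad = 16 da 01 c1 b7 5c.
Inner input = (K'⊕ipad) ∥ m = 7c b0 6b ab dd 36 ∥ 6d 71 66.
Inner hash: sum = 124+176+107+171+221+54+109+113+102 = 1177 → 04 99.
Outer input = (K'⊕opad) ∥ inner = 16 da 01 c1 b7 5c ∥ 04 99.
Outer hash (tag): sum = 22+218+1+193+183+92+4+153 = 866 → 03 62.

0362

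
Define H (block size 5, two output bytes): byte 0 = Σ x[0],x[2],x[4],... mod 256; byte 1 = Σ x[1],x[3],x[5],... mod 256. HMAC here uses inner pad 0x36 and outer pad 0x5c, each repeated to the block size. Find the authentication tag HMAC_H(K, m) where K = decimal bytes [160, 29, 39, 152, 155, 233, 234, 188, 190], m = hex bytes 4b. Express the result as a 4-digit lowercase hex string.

Key decimal bytes [160, 29, 39, 152, 155, 233, 234, 188, 190] = a0 1d 27 98 9b e9 ea bc be is 9 bytes > B = 5, so hash it first: H(key) = 0a 5a, then zero-pad to 5 bytes: K' = 0a 5a 00 00 00.
K' ⊕ ipad = 3c 6c 36 36 36.  K' ⊕ opad = 56 06 5c 5c 5c.
Inner input = (K'⊕ipad) ∥ m = 3c 6c 36 36 36 ∥ 4b.
Inner hash: even-index sum = 168 mod 256 = 168; odd-index sum = 237 mod 256 = 237 → a8 ed.
Outer input = (K'⊕opad) ∥ inner = 56 06 5c 5c 5c ∥ a8 ed.
Outer hash (tag): even-index sum = 507 mod 256 = 251; odd-index sum = 266 mod 256 = 10 → fb 0a.

fb0a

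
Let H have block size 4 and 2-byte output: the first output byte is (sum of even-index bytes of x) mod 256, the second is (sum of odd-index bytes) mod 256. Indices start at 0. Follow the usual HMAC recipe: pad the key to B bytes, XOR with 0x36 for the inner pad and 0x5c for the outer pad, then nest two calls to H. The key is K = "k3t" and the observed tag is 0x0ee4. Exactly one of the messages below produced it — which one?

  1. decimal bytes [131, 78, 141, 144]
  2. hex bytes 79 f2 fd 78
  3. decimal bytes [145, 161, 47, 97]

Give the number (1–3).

Key "k3t" = 6b 33 74 is 3 bytes ≤ B = 4; zero-pad to 4 bytes: K' = 6b 33 74 00.
K' ⊕ ipad = 5d 05 42 36; K' ⊕ opad = 37 6f 28 5c.
m1: inner = H(5d 05 42 36 83 4e 8d 90) = af 19; tag = H(37 6f 28 5c af 19) = 0ee4 ← matches
m2: inner = H(5d 05 42 36 79 f2 fd 78) = 15 a5; tag = H(37 6f 28 5c 15 a5) = 7470
m3: inner = H(5d 05 42 36 91 a1 2f 61) = 5f 3d; tag = H(37 6f 28 5c 5f 3d) = be08

1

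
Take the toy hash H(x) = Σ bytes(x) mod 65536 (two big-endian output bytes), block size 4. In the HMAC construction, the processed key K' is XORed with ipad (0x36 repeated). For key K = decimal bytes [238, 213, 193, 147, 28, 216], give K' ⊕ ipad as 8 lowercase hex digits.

Key decimal bytes [238, 213, 193, 147, 28, 216] = ee d5 c1 93 1c d8 is 6 bytes > B = 4, so hash it first: H(key) = 04 0b, then zero-pad to 4 bytes: K' = 04 0b 00 00.
XOR each byte with 0x36: 04⊕36=32, 0b⊕36=3d, 00⊕36=36, 00⊕36=36.

323d3636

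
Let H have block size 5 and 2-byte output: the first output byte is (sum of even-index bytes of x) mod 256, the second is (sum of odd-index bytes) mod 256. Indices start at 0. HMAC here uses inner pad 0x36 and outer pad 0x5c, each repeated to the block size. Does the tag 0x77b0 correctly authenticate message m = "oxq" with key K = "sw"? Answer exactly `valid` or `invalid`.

Key "sw" = 73 77 is 2 bytes ≤ B = 5; zero-pad to 5 bytes: K' = 73 77 00 00 00.
K' ⊕ ipad = 45 41 36 36 36; K' ⊕ opad = 2f 2b 5c 5c 5c.
Inner hash: even-index sum = 297 mod 256 = 41; odd-index sum = 343 mod 256 = 87 → 29 57.
Outer hash (recomputed tag): even-index sum = 318 mod 256 = 62; odd-index sum = 176 mod 256 = 176 → 3e b0.
Recomputed tag = 3eb0; claimed = 77b0 → mismatch.

invalid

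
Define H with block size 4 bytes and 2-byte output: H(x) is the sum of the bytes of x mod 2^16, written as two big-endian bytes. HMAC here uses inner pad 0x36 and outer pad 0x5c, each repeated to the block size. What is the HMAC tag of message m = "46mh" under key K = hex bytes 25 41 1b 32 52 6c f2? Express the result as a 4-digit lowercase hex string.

018b

Key hex bytes 25 41 1b 32 52 6c f2 is 7 bytes > B = 4, so hash it first: H(key) = 02 63, then zero-pad to 4 bytes: K' = 02 63 00 00.
K' ⊕ ipad = 34 55 36 36.  K' ⊕ opad = 5e 3f 5c 5c.
Inner input = (K'⊕ipad) ∥ m = 34 55 36 36 ∥ 34 36 6d 68.
Inner hash: sum = 52+85+54+54+52+54+109+104 = 564 → 02 34.
Outer input = (K'⊕opad) ∥ inner = 5e 3f 5c 5c ∥ 02 34.
Outer hash (tag): sum = 94+63+92+92+2+52 = 395 → 01 8b.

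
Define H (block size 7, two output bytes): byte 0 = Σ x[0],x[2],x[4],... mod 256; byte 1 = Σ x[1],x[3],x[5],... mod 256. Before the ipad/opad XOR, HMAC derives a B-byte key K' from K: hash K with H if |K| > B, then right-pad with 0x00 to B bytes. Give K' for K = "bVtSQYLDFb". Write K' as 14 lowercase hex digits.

b9a80000000000

|K| = 10 > B = 7, so first hash the key.
H(K): even-index sum = 441 mod 256 = 185; odd-index sum = 424 mod 256 = 168 → b9 a8.
Zero-pad H(K) = b9 a8 to 7 bytes: K' = b9 a8 00 00 00 00 00.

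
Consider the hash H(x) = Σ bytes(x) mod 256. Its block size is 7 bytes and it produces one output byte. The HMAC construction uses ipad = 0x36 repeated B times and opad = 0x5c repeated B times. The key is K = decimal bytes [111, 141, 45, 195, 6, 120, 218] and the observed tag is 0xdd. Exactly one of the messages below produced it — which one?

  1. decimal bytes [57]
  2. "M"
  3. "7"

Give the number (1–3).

3

Key decimal bytes [111, 141, 45, 195, 6, 120, 218] = 6f 8d 2d c3 06 78 da is exactly B = 7 bytes: K' = 6f 8d 2d c3 06 78 da.
K' ⊕ ipad = 59 bb 1b f5 30 4e ec; K' ⊕ opad = 33 d1 71 9f 5a 24 86.
m1: inner = H(59 bb 1b f5 30 4e ec 39) = c7; tag = H(33 d1 71 9f 5a 24 86 c7) = df
m2: inner = H(59 bb 1b f5 30 4e ec 4d) = db; tag = H(33 d1 71 9f 5a 24 86 db) = f3
m3: inner = H(59 bb 1b f5 30 4e ec 37) = c5; tag = H(33 d1 71 9f 5a 24 86 c5) = dd ← matches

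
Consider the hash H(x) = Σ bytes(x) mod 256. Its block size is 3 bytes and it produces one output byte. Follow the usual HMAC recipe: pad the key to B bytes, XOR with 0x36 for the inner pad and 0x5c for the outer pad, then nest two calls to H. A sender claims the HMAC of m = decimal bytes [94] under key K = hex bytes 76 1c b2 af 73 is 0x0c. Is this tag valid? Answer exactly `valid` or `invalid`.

Key hex bytes 76 1c b2 af 73 is 5 bytes > B = 3, so hash it first: H(key) = 66, then zero-pad to 3 bytes: K' = 66 00 00.
K' ⊕ ipad = 50 36 36; K' ⊕ opad = 3a 5c 5c.
Inner hash: sum = 80+54+54+94 = 282; mod 256 = 26 → 1a.
Outer hash (recomputed tag): sum = 58+92+92+26 = 268; mod 256 = 12 → 0c.
Recomputed tag = 0c; claimed = 0c → match.

valid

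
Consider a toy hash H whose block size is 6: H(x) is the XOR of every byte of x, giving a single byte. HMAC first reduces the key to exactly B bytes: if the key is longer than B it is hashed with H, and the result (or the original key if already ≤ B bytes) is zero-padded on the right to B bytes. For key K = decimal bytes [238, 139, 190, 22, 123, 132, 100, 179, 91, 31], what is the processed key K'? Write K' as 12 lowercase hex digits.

a10000000000

|K| = 10 > B = 6, so first hash the key.
H(K): XOR ee⊕8b⊕be⊕16⊕7b⊕84⊕64⊕b3⊕5b⊕1f = a1.
Zero-pad H(K) = a1 to 6 bytes: K' = a1 00 00 00 00 00.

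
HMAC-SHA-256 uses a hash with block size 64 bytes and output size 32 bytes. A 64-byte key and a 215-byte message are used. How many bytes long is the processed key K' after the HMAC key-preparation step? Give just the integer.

Key is 64 ≤ 64 bytes, zero-padded: |K'| = 64.

64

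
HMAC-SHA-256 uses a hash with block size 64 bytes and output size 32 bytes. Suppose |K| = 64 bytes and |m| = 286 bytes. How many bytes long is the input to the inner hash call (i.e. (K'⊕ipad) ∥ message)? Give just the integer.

350

Key is 64 ≤ 64 bytes, zero-padded: |K'| = 64.
Inner input = (K'⊕ipad) ∥ m → 64 + 286 = 350 bytes.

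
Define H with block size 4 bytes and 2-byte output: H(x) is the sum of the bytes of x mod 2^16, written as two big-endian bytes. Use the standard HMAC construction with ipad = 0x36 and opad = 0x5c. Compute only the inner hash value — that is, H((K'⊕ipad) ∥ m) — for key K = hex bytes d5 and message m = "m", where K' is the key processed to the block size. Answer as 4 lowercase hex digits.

Key hex bytes d5 is 1 byte ≤ B = 4; zero-pad to 4 bytes: K' = d5 00 00 00.
K' ⊕ ipad = e3 36 36 36.
Inner input = e3 36 36 36 ∥ 6d.
Inner hash: sum = 227+54+54+54+109 = 498 → 01 f2.

01f2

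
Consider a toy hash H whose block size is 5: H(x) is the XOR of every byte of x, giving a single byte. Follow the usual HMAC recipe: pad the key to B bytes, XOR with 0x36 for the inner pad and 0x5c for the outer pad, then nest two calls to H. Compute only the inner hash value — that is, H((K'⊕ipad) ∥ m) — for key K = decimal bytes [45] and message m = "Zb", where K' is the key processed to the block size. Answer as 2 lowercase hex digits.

Key decimal bytes [45] = 2d is 1 byte ≤ B = 5; zero-pad to 5 bytes: K' = 2d 00 00 00 00.
K' ⊕ ipad = 1b 36 36 36 36.
Inner input = 1b 36 36 36 36 ∥ 5a 62.
Inner hash: XOR 1b⊕36⊕36⊕36⊕36⊕5a⊕62 = 23.

23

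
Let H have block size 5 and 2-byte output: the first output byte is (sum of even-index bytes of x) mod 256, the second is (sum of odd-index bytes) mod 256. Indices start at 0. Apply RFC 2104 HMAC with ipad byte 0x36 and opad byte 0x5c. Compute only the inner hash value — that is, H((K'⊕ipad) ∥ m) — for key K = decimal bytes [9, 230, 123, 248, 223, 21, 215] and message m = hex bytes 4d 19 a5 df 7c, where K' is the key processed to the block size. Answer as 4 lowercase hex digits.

Key decimal bytes [9, 230, 123, 248, 223, 21, 215] = 09 e6 7b f8 df 15 d7 is 7 bytes > B = 5, so hash it first: H(key) = 3a f3, then zero-pad to 5 bytes: K' = 3a f3 00 00 00.
K' ⊕ ipad = 0c c5 36 36 36.
Inner input = 0c c5 36 36 36 ∥ 4d 19 a5 df 7c.
Inner hash: even-index sum = 368 mod 256 = 112; odd-index sum = 617 mod 256 = 105 → 70 69.

7069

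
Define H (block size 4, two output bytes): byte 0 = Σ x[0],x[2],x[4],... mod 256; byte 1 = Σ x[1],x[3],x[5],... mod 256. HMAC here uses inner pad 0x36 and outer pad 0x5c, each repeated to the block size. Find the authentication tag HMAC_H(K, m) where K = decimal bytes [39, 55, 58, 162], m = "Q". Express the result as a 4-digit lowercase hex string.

4ffe

Key decimal bytes [39, 55, 58, 162] = 27 37 3a a2 is exactly B = 4 bytes: K' = 27 37 3a a2.
K' ⊕ ipad = 11 01 0c 94.  K' ⊕ opad = 7b 6b 66 fe.
Inner input = (K'⊕ipad) ∥ m = 11 01 0c 94 ∥ 51.
Inner hash: even-index sum = 110 mod 256 = 110; odd-index sum = 149 mod 256 = 149 → 6e 95.
Outer input = (K'⊕opad) ∥ inner = 7b 6b 66 fe ∥ 6e 95.
Outer hash (tag): even-index sum = 335 mod 256 = 79; odd-index sum = 510 mod 256 = 254 → 4f fe.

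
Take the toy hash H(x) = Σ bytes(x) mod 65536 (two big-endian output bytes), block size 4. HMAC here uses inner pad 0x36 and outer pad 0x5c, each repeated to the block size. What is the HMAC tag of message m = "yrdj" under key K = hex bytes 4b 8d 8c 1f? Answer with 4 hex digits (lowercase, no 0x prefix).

02d2

Key hex bytes 4b 8d 8c 1f is exactly B = 4 bytes: K' = 4b 8d 8c 1f.
K' ⊕ ipad = 7d bb ba 29.  K' ⊕ opad = 17 d1 d0 43.
Inner input = (K'⊕ipad) ∥ m = 7d bb ba 29 ∥ 79 72 64 6a.
Inner hash: sum = 125+187+186+41+121+114+100+106 = 980 → 03 d4.
Outer input = (K'⊕opad) ∥ inner = 17 d1 d0 43 ∥ 03 d4.
Outer hash (tag): sum = 23+209+208+67+3+212 = 722 → 02 d2.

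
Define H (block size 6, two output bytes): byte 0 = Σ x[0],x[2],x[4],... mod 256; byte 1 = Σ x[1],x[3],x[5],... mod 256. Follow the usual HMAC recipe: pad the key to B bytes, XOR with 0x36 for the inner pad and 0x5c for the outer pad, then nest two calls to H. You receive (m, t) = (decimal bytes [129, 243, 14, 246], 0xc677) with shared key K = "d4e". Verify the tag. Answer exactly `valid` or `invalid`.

invalid

Key "d4e" = 64 34 65 is 3 bytes ≤ B = 6; zero-pad to 6 bytes: K' = 64 34 65 00 00 00.
K' ⊕ ipad = 52 02 53 36 36 36; K' ⊕ opad = 38 68 39 5c 5c 5c.
Inner hash: even-index sum = 362 mod 256 = 106; odd-index sum = 599 mod 256 = 87 → 6a 57.
Outer hash (recomputed tag): even-index sum = 311 mod 256 = 55; odd-index sum = 375 mod 256 = 119 → 37 77.
Recomputed tag = 3777; claimed = c677 → mismatch.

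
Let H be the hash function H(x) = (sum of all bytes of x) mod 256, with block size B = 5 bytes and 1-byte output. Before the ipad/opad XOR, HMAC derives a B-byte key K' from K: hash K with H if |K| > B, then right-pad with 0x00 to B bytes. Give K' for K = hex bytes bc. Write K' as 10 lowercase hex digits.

Key hex bytes bc is 1 byte ≤ B = 5; zero-pad to 5 bytes: K' = bc 00 00 00 00.

bc00000000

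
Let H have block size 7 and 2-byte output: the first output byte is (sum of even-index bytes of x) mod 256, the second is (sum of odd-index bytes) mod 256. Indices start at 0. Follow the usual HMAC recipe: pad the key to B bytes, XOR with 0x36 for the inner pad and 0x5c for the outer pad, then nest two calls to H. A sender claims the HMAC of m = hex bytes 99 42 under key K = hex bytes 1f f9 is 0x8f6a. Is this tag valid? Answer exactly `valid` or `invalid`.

invalid

Key hex bytes 1f f9 is 2 bytes ≤ B = 7; zero-pad to 7 bytes: K' = 1f f9 00 00 00 00 00.
K' ⊕ ipad = 29 cf 36 36 36 36 36; K' ⊕ opad = 43 a5 5c 5c 5c 5c 5c.
Inner hash: even-index sum = 269 mod 256 = 13; odd-index sum = 468 mod 256 = 212 → 0d d4.
Outer hash (recomputed tag): even-index sum = 555 mod 256 = 43; odd-index sum = 362 mod 256 = 106 → 2b 6a.
Recomputed tag = 2b6a; claimed = 8f6a → mismatch.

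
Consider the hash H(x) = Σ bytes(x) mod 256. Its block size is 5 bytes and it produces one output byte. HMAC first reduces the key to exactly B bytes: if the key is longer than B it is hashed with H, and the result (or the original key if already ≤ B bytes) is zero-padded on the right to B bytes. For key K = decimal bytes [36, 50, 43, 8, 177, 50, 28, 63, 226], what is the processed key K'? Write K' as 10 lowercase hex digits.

a900000000

|K| = 9 > B = 5, so first hash the key.
H(K): sum = 36+50+43+8+177+50+28+63+226 = 681; mod 256 = 169 → a9.
Zero-pad H(K) = a9 to 5 bytes: K' = a9 00 00 00 00.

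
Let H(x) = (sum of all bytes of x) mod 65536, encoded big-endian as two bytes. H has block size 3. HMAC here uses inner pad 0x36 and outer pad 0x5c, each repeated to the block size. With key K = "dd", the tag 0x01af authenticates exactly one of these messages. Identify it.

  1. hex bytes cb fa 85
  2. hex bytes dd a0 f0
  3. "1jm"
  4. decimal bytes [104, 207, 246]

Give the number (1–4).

3

Key "dd" = 64 64 is 2 bytes ≤ B = 3; zero-pad to 3 bytes: K' = 64 64 00.
K' ⊕ ipad = 52 52 36; K' ⊕ opad = 38 38 5c.
m1: inner = H(52 52 36 cb fa 85) = 03 24; tag = H(38 38 5c 03 24) = 00f3
m2: inner = H(52 52 36 dd a0 f0) = 03 47; tag = H(38 38 5c 03 47) = 0116
m3: inner = H(52 52 36 31 6a 6d) = 01 e2; tag = H(38 38 5c 01 e2) = 01af ← matches
m4: inner = H(52 52 36 68 cf f6) = 03 07; tag = H(38 38 5c 03 07) = 00d6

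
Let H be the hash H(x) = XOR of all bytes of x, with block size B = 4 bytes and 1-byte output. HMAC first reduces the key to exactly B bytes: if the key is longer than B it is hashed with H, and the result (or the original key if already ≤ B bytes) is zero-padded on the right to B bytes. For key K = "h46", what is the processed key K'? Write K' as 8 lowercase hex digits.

Key "h46" = 68 34 36 is 3 bytes ≤ B = 4; zero-pad to 4 bytes: K' = 68 34 36 00.

68343600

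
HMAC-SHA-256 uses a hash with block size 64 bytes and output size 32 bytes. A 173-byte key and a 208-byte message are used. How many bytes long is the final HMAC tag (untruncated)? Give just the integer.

32

The tag is one SHA-256 digest: 32 bytes.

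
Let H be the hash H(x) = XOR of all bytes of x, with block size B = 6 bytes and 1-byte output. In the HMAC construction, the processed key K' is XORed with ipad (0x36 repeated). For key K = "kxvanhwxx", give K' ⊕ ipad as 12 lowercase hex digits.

Key "kxvanhwxx" = 6b 78 76 61 6e 68 77 78 78 is 9 bytes > B = 6, so hash it first: H(key) = 75, then zero-pad to 6 bytes: K' = 75 00 00 00 00 00.
XOR each byte with 0x36: 75⊕36=43, 00⊕36=36, 00⊕36=36, 00⊕36=36, 00⊕36=36, 00⊕36=36.

433636363636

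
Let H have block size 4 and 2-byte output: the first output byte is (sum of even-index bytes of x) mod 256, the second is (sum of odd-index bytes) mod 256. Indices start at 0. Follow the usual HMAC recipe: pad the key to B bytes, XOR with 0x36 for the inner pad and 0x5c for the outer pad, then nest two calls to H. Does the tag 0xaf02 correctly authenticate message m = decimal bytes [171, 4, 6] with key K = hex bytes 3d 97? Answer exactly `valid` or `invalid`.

Key hex bytes 3d 97 is 2 bytes ≤ B = 4; zero-pad to 4 bytes: K' = 3d 97 00 00.
K' ⊕ ipad = 0b a1 36 36; K' ⊕ opad = 61 cb 5c 5c.
Inner hash: even-index sum = 242 mod 256 = 242; odd-index sum = 219 mod 256 = 219 → f2 db.
Outer hash (recomputed tag): even-index sum = 431 mod 256 = 175; odd-index sum = 514 mod 256 = 2 → af 02.
Recomputed tag = af02; claimed = af02 → match.

valid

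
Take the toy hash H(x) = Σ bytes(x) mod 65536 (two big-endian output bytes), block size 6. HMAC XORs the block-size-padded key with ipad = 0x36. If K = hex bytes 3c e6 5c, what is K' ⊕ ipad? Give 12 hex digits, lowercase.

0ad06a363636

Key hex bytes 3c e6 5c is 3 bytes ≤ B = 6; zero-pad to 6 bytes: K' = 3c e6 5c 00 00 00.
XOR each byte with 0x36: 3c⊕36=0a, e6⊕36=d0, 5c⊕36=6a, 00⊕36=36, 00⊕36=36, 00⊕36=36.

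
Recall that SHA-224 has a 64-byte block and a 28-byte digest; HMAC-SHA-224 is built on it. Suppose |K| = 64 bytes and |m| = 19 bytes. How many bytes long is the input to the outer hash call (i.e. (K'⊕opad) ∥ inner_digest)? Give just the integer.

Key is 64 ≤ 64 bytes, zero-padded: |K'| = 64.
Outer input = (K'⊕opad) ∥ H(inner) → 64 + 28 = 92 bytes.

92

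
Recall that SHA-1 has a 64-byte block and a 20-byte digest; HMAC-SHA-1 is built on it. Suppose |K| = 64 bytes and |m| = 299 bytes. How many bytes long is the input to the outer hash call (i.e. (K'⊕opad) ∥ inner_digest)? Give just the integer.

Key is 64 ≤ 64 bytes, zero-padded: |K'| = 64.
Outer input = (K'⊕opad) ∥ H(inner) → 64 + 20 = 84 bytes.

84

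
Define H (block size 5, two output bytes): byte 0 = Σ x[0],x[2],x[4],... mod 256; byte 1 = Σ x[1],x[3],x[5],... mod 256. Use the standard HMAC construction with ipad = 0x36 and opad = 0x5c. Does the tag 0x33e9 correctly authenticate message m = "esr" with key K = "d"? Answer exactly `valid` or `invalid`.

valid

Key "d" = 64 is 1 byte ≤ B = 5; zero-pad to 5 bytes: K' = 64 00 00 00 00.
K' ⊕ ipad = 52 36 36 36 36; K' ⊕ opad = 38 5c 5c 5c 5c.
Inner hash: even-index sum = 305 mod 256 = 49; odd-index sum = 323 mod 256 = 67 → 31 43.
Outer hash (recomputed tag): even-index sum = 307 mod 256 = 51; odd-index sum = 233 mod 256 = 233 → 33 e9.
Recomputed tag = 33e9; claimed = 33e9 → match.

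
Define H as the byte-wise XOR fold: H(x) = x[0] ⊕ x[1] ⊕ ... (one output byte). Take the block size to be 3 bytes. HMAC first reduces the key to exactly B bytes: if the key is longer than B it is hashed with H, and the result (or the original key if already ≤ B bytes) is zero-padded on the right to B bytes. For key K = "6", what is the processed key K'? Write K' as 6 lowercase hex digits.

360000

Key "6" = 36 is 1 byte ≤ B = 3; zero-pad to 3 bytes: K' = 36 00 00.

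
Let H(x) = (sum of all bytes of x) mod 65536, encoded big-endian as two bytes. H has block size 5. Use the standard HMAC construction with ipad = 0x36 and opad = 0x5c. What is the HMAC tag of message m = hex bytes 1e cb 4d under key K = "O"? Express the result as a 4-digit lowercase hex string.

Key "O" = 4f is 1 byte ≤ B = 5; zero-pad to 5 bytes: K' = 4f 00 00 00 00.
K' ⊕ ipad = 79 36 36 36 36.  K' ⊕ opad = 13 5c 5c 5c 5c.
Inner input = (K'⊕ipad) ∥ m = 79 36 36 36 36 ∥ 1e cb 4d.
Inner hash: sum = 121+54+54+54+54+30+203+77 = 647 → 02 87.
Outer input = (K'⊕opad) ∥ inner = 13 5c 5c 5c 5c ∥ 02 87.
Outer hash (tag): sum = 19+92+92+92+92+2+135 = 524 → 02 0c.

020c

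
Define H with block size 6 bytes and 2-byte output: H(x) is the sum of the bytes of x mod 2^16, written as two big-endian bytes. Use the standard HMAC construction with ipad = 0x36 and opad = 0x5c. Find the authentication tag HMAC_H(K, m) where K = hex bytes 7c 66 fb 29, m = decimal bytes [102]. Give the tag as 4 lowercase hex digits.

Key hex bytes 7c 66 fb 29 is 4 bytes ≤ B = 6; zero-pad to 6 bytes: K' = 7c 66 fb 29 00 00.
K' ⊕ ipad = 4a 50 cd 1f 36 36.  K' ⊕ opad = 20 3a a7 75 5c 5c.
Inner input = (K'⊕ipad) ∥ m = 4a 50 cd 1f 36 36 ∥ 66.
Inner hash: sum = 74+80+205+31+54+54+102 = 600 → 02 58.
Outer input = (K'⊕opad) ∥ inner = 20 3a a7 75 5c 5c ∥ 02 58.
Outer hash (tag): sum = 32+58+167+117+92+92+2+88 = 648 → 02 88.

0288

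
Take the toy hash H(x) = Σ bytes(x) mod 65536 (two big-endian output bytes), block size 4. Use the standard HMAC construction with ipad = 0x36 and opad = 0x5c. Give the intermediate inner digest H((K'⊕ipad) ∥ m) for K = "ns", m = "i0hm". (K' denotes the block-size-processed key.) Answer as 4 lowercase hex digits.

Key "ns" = 6e 73 is 2 bytes ≤ B = 4; zero-pad to 4 bytes: K' = 6e 73 00 00.
K' ⊕ ipad = 58 45 36 36.
Inner input = 58 45 36 36 ∥ 69 30 68 6d.
Inner hash: sum = 88+69+54+54+105+48+104+109 = 631 → 02 77.

0277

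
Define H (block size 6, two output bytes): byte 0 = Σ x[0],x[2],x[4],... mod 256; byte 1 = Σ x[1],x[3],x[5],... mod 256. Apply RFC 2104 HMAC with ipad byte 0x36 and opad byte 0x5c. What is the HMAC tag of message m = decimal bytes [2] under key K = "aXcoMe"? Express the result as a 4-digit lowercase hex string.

Key "aXcoMe" = 61 58 63 6f 4d 65 is exactly B = 6 bytes: K' = 61 58 63 6f 4d 65.
K' ⊕ ipad = 57 6e 55 59 7b 53.  K' ⊕ opad = 3d 04 3f 33 11 39.
Inner input = (K'⊕ipad) ∥ m = 57 6e 55 59 7b 53 ∥ 02.
Inner hash: even-index sum = 297 mod 256 = 41; odd-index sum = 282 mod 256 = 26 → 29 1a.
Outer input = (K'⊕opad) ∥ inner = 3d 04 3f 33 11 39 ∥ 29 1a.
Outer hash (tag): even-index sum = 182 mod 256 = 182; odd-index sum = 138 mod 256 = 138 → b6 8a.

b68a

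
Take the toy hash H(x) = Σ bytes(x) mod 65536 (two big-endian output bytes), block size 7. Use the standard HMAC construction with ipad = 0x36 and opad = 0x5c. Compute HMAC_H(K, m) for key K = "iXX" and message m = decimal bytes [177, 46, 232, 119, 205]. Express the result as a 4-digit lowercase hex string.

Key "iXX" = 69 58 58 is 3 bytes ≤ B = 7; zero-pad to 7 bytes: K' = 69 58 58 00 00 00 00.
K' ⊕ ipad = 5f 6e 6e 36 36 36 36.  K' ⊕ opad = 35 04 04 5c 5c 5c 5c.
Inner input = (K'⊕ipad) ∥ m = 5f 6e 6e 36 36 36 36 ∥ b1 2e e8 77 cd.
Inner hash: sum = 95+110+110+54+54+54+54+177+46+232+119+205 = 1310 → 05 1e.
Outer input = (K'⊕opad) ∥ inner = 35 04 04 5c 5c 5c 5c ∥ 05 1e.
Outer hash (tag): sum = 53+4+4+92+92+92+92+5+30 = 464 → 01 d0.

01d0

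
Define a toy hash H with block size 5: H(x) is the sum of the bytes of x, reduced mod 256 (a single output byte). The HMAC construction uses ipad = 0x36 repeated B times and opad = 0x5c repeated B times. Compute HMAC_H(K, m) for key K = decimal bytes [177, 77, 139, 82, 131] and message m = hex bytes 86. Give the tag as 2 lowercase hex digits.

20

Key decimal bytes [177, 77, 139, 82, 131] = b1 4d 8b 52 83 is exactly B = 5 bytes: K' = b1 4d 8b 52 83.
K' ⊕ ipad = 87 7b bd 64 b5.  K' ⊕ opad = ed 11 d7 0e df.
Inner input = (K'⊕ipad) ∥ m = 87 7b bd 64 b5 ∥ 86.
Inner hash: sum = 135+123+189+100+181+134 = 862; mod 256 = 94 → 5e.
Outer input = (K'⊕opad) ∥ inner = ed 11 d7 0e df ∥ 5e.
Outer hash (tag): sum = 237+17+215+14+223+94 = 800; mod 256 = 32 → 20.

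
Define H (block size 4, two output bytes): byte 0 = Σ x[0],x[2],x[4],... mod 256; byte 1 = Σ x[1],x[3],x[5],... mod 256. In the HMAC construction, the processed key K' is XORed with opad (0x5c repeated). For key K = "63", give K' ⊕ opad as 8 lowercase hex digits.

6a6f5c5c

Key "63" = 36 33 is 2 bytes ≤ B = 4; zero-pad to 4 bytes: K' = 36 33 00 00.
XOR each byte with 0x5c: 36⊕5c=6a, 33⊕5c=6f, 00⊕5c=5c, 00⊕5c=5c.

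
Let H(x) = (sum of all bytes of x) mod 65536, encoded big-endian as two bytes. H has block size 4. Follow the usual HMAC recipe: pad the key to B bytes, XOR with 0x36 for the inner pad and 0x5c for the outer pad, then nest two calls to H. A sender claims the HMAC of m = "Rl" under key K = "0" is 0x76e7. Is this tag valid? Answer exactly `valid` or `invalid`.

Key "0" = 30 is 1 byte ≤ B = 4; zero-pad to 4 bytes: K' = 30 00 00 00.
K' ⊕ ipad = 06 36 36 36; K' ⊕ opad = 6c 5c 5c 5c.
Inner hash: sum = 6+54+54+54+82+108 = 358 → 01 66.
Outer hash (recomputed tag): sum = 108+92+92+92+1+102 = 487 → 01 e7.
Recomputed tag = 01e7; claimed = 76e7 → mismatch.

invalid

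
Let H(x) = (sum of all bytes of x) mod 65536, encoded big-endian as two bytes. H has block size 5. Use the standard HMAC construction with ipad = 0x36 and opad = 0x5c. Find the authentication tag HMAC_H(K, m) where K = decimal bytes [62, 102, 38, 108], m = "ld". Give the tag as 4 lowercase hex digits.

026b

Key decimal bytes [62, 102, 38, 108] = 3e 66 26 6c is 4 bytes ≤ B = 5; zero-pad to 5 bytes: K' = 3e 66 26 6c 00.
K' ⊕ ipad = 08 50 10 5a 36.  K' ⊕ opad = 62 3a 7a 30 5c.
Inner input = (K'⊕ipad) ∥ m = 08 50 10 5a 36 ∥ 6c 64.
Inner hash: sum = 8+80+16+90+54+108+100 = 456 → 01 c8.
Outer input = (K'⊕opad) ∥ inner = 62 3a 7a 30 5c ∥ 01 c8.
Outer hash (tag): sum = 98+58+122+48+92+1+200 = 619 → 02 6b.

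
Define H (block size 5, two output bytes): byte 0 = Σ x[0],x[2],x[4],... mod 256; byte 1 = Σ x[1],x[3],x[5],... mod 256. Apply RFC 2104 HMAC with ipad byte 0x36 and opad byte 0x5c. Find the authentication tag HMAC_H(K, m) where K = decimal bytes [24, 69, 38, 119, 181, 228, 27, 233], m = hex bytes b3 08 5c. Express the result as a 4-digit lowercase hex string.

Key decimal bytes [24, 69, 38, 119, 181, 228, 27, 233] = 18 45 26 77 b5 e4 1b e9 is 8 bytes > B = 5, so hash it first: H(key) = 0e 89, then zero-pad to 5 bytes: K' = 0e 89 00 00 00.
K' ⊕ ipad = 38 bf 36 36 36.  K' ⊕ opad = 52 d5 5c 5c 5c.
Inner input = (K'⊕ipad) ∥ m = 38 bf 36 36 36 ∥ b3 08 5c.
Inner hash: even-index sum = 172 mod 256 = 172; odd-index sum = 516 mod 256 = 4 → ac 04.
Outer input = (K'⊕opad) ∥ inner = 52 d5 5c 5c 5c ∥ ac 04.
Outer hash (tag): even-index sum = 270 mod 256 = 14; odd-index sum = 477 mod 256 = 221 → 0e dd.

0edd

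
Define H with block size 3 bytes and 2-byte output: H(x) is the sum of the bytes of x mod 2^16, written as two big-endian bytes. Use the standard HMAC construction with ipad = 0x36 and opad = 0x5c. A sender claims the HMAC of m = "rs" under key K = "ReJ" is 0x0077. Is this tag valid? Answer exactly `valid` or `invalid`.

Key "ReJ" = 52 65 4a is exactly B = 3 bytes: K' = 52 65 4a.
K' ⊕ ipad = 64 53 7c; K' ⊕ opad = 0e 39 16.
Inner hash: sum = 100+83+124+114+115 = 536 → 02 18.
Outer hash (recomputed tag): sum = 14+57+22+2+24 = 119 → 00 77.
Recomputed tag = 0077; claimed = 0077 → match.

valid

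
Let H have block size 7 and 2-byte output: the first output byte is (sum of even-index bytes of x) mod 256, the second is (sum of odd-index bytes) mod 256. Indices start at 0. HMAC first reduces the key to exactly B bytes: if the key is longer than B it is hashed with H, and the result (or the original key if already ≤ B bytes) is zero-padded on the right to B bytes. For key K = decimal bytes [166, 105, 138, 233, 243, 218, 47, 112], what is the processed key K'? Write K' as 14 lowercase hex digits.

|K| = 8 > B = 7, so first hash the key.
H(K): even-index sum = 594 mod 256 = 82; odd-index sum = 668 mod 256 = 156 → 52 9c.
Zero-pad H(K) = 52 9c to 7 bytes: K' = 52 9c 00 00 00 00 00.

529c0000000000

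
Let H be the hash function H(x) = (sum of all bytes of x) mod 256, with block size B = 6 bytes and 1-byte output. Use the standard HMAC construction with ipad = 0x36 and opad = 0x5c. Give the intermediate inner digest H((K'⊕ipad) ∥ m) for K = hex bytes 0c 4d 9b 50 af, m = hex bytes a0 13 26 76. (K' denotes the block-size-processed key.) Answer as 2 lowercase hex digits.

e6

Key hex bytes 0c 4d 9b 50 af is 5 bytes ≤ B = 6; zero-pad to 6 bytes: K' = 0c 4d 9b 50 af 00.
K' ⊕ ipad = 3a 7b ad 66 99 36.
Inner input = 3a 7b ad 66 99 36 ∥ a0 13 26 76.
Inner hash: sum = 58+123+173+102+153+54+160+19+38+118 = 998; mod 256 = 230 → e6.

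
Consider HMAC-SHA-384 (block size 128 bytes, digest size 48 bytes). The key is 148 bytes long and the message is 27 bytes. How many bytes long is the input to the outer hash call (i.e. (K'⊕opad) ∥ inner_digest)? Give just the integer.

176

Key is 148 > 128 bytes, so it is hashed to 48 bytes then zero-padded to 128: |K'| = 128.
Outer input = (K'⊕opad) ∥ H(inner) → 128 + 48 = 176 bytes.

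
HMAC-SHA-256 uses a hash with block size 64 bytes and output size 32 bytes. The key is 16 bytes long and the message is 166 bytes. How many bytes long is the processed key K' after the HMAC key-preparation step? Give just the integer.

Key is 16 ≤ 64 bytes, zero-padded: |K'| = 64.

64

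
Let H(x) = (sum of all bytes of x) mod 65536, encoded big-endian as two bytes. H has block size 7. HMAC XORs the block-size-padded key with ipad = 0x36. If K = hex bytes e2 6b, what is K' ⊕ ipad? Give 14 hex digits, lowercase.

Key hex bytes e2 6b is 2 bytes ≤ B = 7; zero-pad to 7 bytes: K' = e2 6b 00 00 00 00 00.
XOR each byte with 0x36: e2⊕36=d4, 6b⊕36=5d, 00⊕36=36, 00⊕36=36, 00⊕36=36, 00⊕36=36, 00⊕36=36.

d45d3636363636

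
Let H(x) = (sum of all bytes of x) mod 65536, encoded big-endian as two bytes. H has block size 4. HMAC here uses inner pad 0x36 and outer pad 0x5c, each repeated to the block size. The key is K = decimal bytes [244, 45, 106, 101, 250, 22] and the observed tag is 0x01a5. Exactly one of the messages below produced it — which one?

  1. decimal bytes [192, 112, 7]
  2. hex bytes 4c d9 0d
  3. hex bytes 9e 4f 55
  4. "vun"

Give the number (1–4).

4

Key decimal bytes [244, 45, 106, 101, 250, 22] = f4 2d 6a 65 fa 16 is 6 bytes > B = 4, so hash it first: H(key) = 03 00, then zero-pad to 4 bytes: K' = 03 00 00 00.
K' ⊕ ipad = 35 36 36 36; K' ⊕ opad = 5f 5c 5c 5c.
m1: inner = H(35 36 36 36 c0 70 07) = 02 0e; tag = H(5f 5c 5c 5c 02 0e) = 0183
m2: inner = H(35 36 36 36 4c d9 0d) = 02 09; tag = H(5f 5c 5c 5c 02 09) = 017e
m3: inner = H(35 36 36 36 9e 4f 55) = 02 19; tag = H(5f 5c 5c 5c 02 19) = 018e
m4: inner = H(35 36 36 36 76 75 6e) = 02 30; tag = H(5f 5c 5c 5c 02 30) = 01a5 ← matches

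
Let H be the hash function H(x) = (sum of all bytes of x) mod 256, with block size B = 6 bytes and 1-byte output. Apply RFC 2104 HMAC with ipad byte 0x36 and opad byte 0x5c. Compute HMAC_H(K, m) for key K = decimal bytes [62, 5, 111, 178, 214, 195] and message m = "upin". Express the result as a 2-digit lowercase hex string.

Key decimal bytes [62, 5, 111, 178, 214, 195] = 3e 05 6f b2 d6 c3 is exactly B = 6 bytes: K' = 3e 05 6f b2 d6 c3.
K' ⊕ ipad = 08 33 59 84 e0 f5.  K' ⊕ opad = 62 59 33 ee 8a 9f.
Inner input = (K'⊕ipad) ∥ m = 08 33 59 84 e0 f5 ∥ 75 70 69 6e.
Inner hash: sum = 8+51+89+132+224+245+117+112+105+110 = 1193; mod 256 = 169 → a9.
Outer input = (K'⊕opad) ∥ inner = 62 59 33 ee 8a 9f ∥ a9.
Outer hash (tag): sum = 98+89+51+238+138+159+169 = 942; mod 256 = 174 → ae.

ae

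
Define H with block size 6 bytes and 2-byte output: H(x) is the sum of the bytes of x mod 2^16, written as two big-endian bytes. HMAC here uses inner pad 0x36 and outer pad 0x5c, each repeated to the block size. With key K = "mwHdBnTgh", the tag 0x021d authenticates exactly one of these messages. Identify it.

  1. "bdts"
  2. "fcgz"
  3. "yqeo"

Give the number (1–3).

2

Key "mwHdBnTgh" = 6d 77 48 64 42 6e 54 67 68 is 9 bytes > B = 6, so hash it first: H(key) = 03 63, then zero-pad to 6 bytes: K' = 03 63 00 00 00 00.
K' ⊕ ipad = 35 55 36 36 36 36; K' ⊕ opad = 5f 3f 5c 5c 5c 5c.
m1: inner = H(35 55 36 36 36 36 62 64 74 73) = 03 0f; tag = H(5f 3f 5c 5c 5c 5c 03 0f) = 0220
m2: inner = H(35 55 36 36 36 36 66 63 67 7a) = 03 0c; tag = H(5f 3f 5c 5c 5c 5c 03 0c) = 021d ← matches
m3: inner = H(35 55 36 36 36 36 79 71 65 6f) = 03 20; tag = H(5f 3f 5c 5c 5c 5c 03 20) = 0231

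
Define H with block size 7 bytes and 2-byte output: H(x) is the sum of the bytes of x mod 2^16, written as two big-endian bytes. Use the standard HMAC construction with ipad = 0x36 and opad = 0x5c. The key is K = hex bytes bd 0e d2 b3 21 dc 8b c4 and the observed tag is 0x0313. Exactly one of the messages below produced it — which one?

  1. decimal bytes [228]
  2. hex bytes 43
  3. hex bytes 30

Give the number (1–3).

2

Key hex bytes bd 0e d2 b3 21 dc 8b c4 is 8 bytes > B = 7, so hash it first: H(key) = 04 9c, then zero-pad to 7 bytes: K' = 04 9c 00 00 00 00 00.
K' ⊕ ipad = 32 aa 36 36 36 36 36; K' ⊕ opad = 58 c0 5c 5c 5c 5c 5c.
m1: inner = H(32 aa 36 36 36 36 36 e4) = 02 ce; tag = H(58 c0 5c 5c 5c 5c 5c 02 ce) = 03b4
m2: inner = H(32 aa 36 36 36 36 36 43) = 02 2d; tag = H(58 c0 5c 5c 5c 5c 5c 02 2d) = 0313 ← matches
m3: inner = H(32 aa 36 36 36 36 36 30) = 02 1a; tag = H(58 c0 5c 5c 5c 5c 5c 02 1a) = 0300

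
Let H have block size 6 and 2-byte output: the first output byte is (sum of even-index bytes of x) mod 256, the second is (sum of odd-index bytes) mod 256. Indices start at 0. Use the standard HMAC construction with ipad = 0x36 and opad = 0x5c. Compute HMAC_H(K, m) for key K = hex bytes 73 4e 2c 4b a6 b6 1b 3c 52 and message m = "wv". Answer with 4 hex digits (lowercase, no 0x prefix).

0d2e

Key hex bytes 73 4e 2c 4b a6 b6 1b 3c 52 is 9 bytes > B = 6, so hash it first: H(key) = b2 8b, then zero-pad to 6 bytes: K' = b2 8b 00 00 00 00.
K' ⊕ ipad = 84 bd 36 36 36 36.  K' ⊕ opad = ee d7 5c 5c 5c 5c.
Inner input = (K'⊕ipad) ∥ m = 84 bd 36 36 36 36 ∥ 77 76.
Inner hash: even-index sum = 359 mod 256 = 103; odd-index sum = 415 mod 256 = 159 → 67 9f.
Outer input = (K'⊕opad) ∥ inner = ee d7 5c 5c 5c 5c ∥ 67 9f.
Outer hash (tag): even-index sum = 525 mod 256 = 13; odd-index sum = 558 mod 256 = 46 → 0d 2e.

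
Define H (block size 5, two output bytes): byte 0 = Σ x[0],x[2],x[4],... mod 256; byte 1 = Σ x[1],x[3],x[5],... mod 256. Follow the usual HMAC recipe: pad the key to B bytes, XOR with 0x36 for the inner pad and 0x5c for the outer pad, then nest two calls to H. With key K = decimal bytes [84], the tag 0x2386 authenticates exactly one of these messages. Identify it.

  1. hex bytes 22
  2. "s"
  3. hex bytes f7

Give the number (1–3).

Key decimal bytes [84] = 54 is 1 byte ≤ B = 5; zero-pad to 5 bytes: K' = 54 00 00 00 00.
K' ⊕ ipad = 62 36 36 36 36; K' ⊕ opad = 08 5c 5c 5c 5c.
m1: inner = H(62 36 36 36 36 22) = ce 8e; tag = H(08 5c 5c 5c 5c ce 8e) = 4e86
m2: inner = H(62 36 36 36 36 73) = ce df; tag = H(08 5c 5c 5c 5c ce df) = 9f86
m3: inner = H(62 36 36 36 36 f7) = ce 63; tag = H(08 5c 5c 5c 5c ce 63) = 2386 ← matches

3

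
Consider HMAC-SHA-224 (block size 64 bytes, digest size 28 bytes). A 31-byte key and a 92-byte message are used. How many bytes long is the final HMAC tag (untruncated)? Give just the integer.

The tag is one SHA-224 digest: 28 bytes.

28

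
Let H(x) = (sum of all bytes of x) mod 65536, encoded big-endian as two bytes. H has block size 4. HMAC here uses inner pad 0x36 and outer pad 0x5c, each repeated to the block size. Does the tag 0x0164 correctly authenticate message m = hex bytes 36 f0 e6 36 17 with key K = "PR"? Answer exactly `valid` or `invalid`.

Key "PR" = 50 52 is 2 bytes ≤ B = 4; zero-pad to 4 bytes: K' = 50 52 00 00.
K' ⊕ ipad = 66 64 36 36; K' ⊕ opad = 0c 0e 5c 5c.
Inner hash: sum = 102+100+54+54+54+240+230+54+23 = 911 → 03 8f.
Outer hash (recomputed tag): sum = 12+14+92+92+3+143 = 356 → 01 64.
Recomputed tag = 0164; claimed = 0164 → match.

valid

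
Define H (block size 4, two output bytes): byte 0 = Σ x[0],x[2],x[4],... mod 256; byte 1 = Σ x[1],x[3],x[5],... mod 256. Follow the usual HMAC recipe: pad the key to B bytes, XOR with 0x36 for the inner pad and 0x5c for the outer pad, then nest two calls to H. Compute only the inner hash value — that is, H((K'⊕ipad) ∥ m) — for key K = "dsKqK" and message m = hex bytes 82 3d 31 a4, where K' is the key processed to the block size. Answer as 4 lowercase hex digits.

Key "dsKqK" = 64 73 4b 71 4b is 5 bytes > B = 4, so hash it first: H(key) = fa e4, then zero-pad to 4 bytes: K' = fa e4 00 00.
K' ⊕ ipad = cc d2 36 36.
Inner input = cc d2 36 36 ∥ 82 3d 31 a4.
Inner hash: even-index sum = 437 mod 256 = 181; odd-index sum = 489 mod 256 = 233 → b5 e9.

b5e9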